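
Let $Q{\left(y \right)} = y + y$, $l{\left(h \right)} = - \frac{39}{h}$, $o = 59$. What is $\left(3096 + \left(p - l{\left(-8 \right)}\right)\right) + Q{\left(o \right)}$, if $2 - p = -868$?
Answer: $\frac{32633}{8} \approx 4079.1$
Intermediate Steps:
$p = 870$ ($p = 2 - -868 = 2 + 868 = 870$)
$Q{\left(y \right)} = 2 y$
$\left(3096 + \left(p - l{\left(-8 \right)}\right)\right) + Q{\left(o \right)} = \left(3096 + \left(870 - - \frac{39}{-8}\right)\right) + 2 \cdot 59 = \left(3096 + \left(870 - \left(-39\right) \left(- \frac{1}{8}\right)\right)\right) + 118 = \left(3096 + \left(870 - \frac{39}{8}\right)\right) + 118 = \left(3096 + \frac{6921}{8}\right) + 118 = \frac{31689}{8} + 118 = \frac{32633}{8}$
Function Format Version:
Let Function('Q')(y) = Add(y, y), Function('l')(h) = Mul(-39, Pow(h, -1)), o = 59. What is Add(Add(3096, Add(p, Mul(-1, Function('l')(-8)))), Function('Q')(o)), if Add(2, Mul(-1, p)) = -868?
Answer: Rational(32633, 8) ≈ 4079.1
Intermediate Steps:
p = 870 (p = Add(2, Mul(-1, -868)) = Add(2, 868) = 870)
Function('Q')(y) = Mul(2, y)
Add(Add(3096, Add(p, Mul(-1, Function('l')(-8)))), Function('Q')(o)) = Add(Add(3096, Add(870, Mul(-1, Mul(-39, Pow(-8, -1))))), Mul(2, 59)) = Add(Add(3096, Add(870, Mul(-1, Mul(-39, Rational(-1, 8))))), 118) = Add(Add(3096, Add(870, Mul(-1, Rational(39, 8)))), 118) = Add(Add(3096, Add(870, Rational(-39, 8))), 118) = Add(Add(3096, Rational(6921, 8)), 118) = Add(Rational(31689, 8), 118) = Rational(32633, 8)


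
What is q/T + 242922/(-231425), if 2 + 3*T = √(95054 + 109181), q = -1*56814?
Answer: -42833760894/15754719725 - 56814*√204235/68077 ≈ -379.87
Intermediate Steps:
q = -56814
T = -⅔ + √204235/3 (T = -⅔ + √(95054 + 109181)/3 = -⅔ + √204235/3 ≈ 149.97)
q/T + 242922/(-231425) = -56814/(-⅔ + √204235/3) + 242922/(-231425) = -56814/(-⅔ + √204235/3) + 242922*(-1/231425) = -56814/(-⅔ + √204235/3) - 242922/231425 = -242922/231425 - 56814/(-⅔ + √204235/3)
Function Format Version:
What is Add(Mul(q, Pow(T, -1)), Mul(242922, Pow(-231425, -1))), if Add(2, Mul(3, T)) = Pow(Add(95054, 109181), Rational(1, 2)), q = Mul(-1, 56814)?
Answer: Add(Rational(-42833760894, 15754719725), Mul(Rational(-56814, 68077), Pow(204235, Rational(1, 2)))) ≈ -379.87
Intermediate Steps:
q = -56814
T = Add(Rational(-2, 3), Mul(Rational(1, 3), Pow(204235, Rational(1, 2)))) (T = Add(Rational(-2, 3), Mul(Rational(1, 3), Pow(Add(95054, 109181), Rational(1, 2)))) = Add(Rational(-2, 3), Mul(Rational(1, 3), Pow(204235, Rational(1, 2)))) ≈ 149.97)
Add(Mul(q, Pow(T, -1)), Mul(242922, Pow(-231425, -1))) = Add(Mul(-56814, Pow(Add(Rational(-2, 3), Mul(Rational(1, 3), Pow(204235, Rational(1, 2)))), -1)), Mul(242922, Pow(-231425, -1))) = Add(Mul(-56814, Pow(Add(Rational(-2, 3), Mul(Rational(1, 3), Pow(204235, Rational(1, 2)))), -1)), Mul(242922, Rational(-1, 231425))) = Add(Mul(-56814, Pow(Add(Rational(-2, 3), Mul(Rational(1, 3), Pow(204235, Rational(1, 2)))), -1)), Rational(-242922, 231425)) = Add(Rational(-242922, 231425), Mul(-56814, Pow(Add(Rational(-2, 3), Mul(Rational(1, 3), Pow(204235, Rational(1, 2)))), -1)))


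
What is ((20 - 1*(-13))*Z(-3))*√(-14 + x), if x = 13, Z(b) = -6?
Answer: -198*I ≈ -198.0*I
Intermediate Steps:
((20 - 1*(-13))*Z(-3))*√(-14 + x) = ((20 - 1*(-13))*(-6))*√(-14 + 13) = ((20 + 13)*(-6))*√(-1) = (33*(-6))*I = -198*I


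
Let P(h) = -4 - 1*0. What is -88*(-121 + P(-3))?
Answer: 11000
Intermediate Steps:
P(h) = -4 (P(h) = -4 + 0 = -4)
-88*(-121 + P(-3)) = -88*(-121 - 4) = -88*(-125) = 11000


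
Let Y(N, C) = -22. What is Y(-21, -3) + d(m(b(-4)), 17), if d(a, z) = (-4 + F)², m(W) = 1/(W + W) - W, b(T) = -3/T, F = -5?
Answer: 59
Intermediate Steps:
m(W) = 1/(2*W) - W
d(a, z) = 81 (d(a, z) = (-4 - 5)² = (-9)² = 81)
Y(-21, -3) + d(m(b(-4)), 17) = -22 + 81 = 59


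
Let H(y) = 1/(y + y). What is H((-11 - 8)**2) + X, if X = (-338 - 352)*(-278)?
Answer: 138494041/722 ≈ 1.9182e+5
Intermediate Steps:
H(y) = 1/(2*y)
X = 191820 (X = -690*(-278) = 191820)
H((-11 - 8)**2) + X = 1/(2*((-11 - 8)**2)) + 191820 = 1/(2*((-19)**2)) + 191820 = (1/2)/361 + 191820 = (1/2)*(1/361) + 191820 = 1/722 + 191820 = 138494041/722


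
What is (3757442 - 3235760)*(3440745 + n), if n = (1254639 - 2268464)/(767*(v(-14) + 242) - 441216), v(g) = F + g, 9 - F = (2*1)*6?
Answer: 160734778722094780/89547 ≈ 1.7950e+12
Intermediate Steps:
F = -3 (F = 9 - 2*1*6 = 9 - 2*6 = 9 - 1*12 = 9 - 12 = -3)
v(g) = -3 + g
n = 1013825/268641 (n = (1254639 - 2268464)/(767*((-3 - 14) + 242) - 441216) = -1013825/(767*(-17 + 242) - 441216) = -1013825/(767*225 - 441216) = -1013825/(172575 - 441216) = -1013825/(-268641) = -1013825*(-1/268641) = 1013825/268641 ≈ 3.7739)
(3757442 - 3235760)*(3440745 + n) = (3757442 - 3235760)*(3440745 + 1013825/268641) = 521682*(924326191370/268641) = 160734778722094780/89547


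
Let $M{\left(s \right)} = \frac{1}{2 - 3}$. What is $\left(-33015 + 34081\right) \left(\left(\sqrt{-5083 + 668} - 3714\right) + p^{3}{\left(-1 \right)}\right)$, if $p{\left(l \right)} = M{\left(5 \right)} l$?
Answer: $-3958058 + 1066 i \sqrt{4415} \approx -3.9581 \cdot 10^{6} + 70831.0 i$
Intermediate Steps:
$M{\left(s \right)} = -1$ ($M{\left(s \right)} = \frac{1}{-1} = -1$)
$p{\left(l \right)} = - l$
$\left(-33015 + 34081\right) \left(\left(\sqrt{-5083 + 668} - 3714\right) + p^{3}{\left(-1 \right)}\right) = \left(-33015 + 34081\right) \left(\left(\sqrt{-5083 + 668} - 3714\right) + \left(\left(-1\right) \left(-1\right)\right)^{3}\right) = 1066 \left(\left(\sqrt{-4415} - 3714\right) + 1^{3}\right) = 1066 \left(\left(i \sqrt{4415} - 3714\right) + 1\right) = 1066 \left(\left(-3714 + i \sqrt{4415}\right) + 1\right) = 1066 \left(-3713 + i \sqrt{4415}\right) = -3958058 + 1066 i \sqrt{4415}$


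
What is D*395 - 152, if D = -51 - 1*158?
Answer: -82707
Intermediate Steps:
D = -209 (D = -51 - 158 = -209)
D*395 - 152 = -209*395 - 152 = -82555 - 152 = -82707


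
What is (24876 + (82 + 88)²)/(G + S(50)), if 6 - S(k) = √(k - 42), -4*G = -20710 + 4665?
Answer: 3456506176/258212633 + 1720832*√2/258212633 ≈ 13.396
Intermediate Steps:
G = 16045/4 (G = -(-20710 + 4665)/4 = -¼*(-16045) = 16045/4 ≈ 4011.3)
S(k) = 6 - √(-42 + k) (S(k) = 6 - √(k - 42) = 6 - √(-42 + k))
(24876 + (82 + 88)²)/(G + S(50)) = (24876 + (82 + 88)²)/(16045/4 + (6 - √(-42 + 50))) = (24876 + 170²)/(16045/4 + (6 - √8)) = (24876 + 28900)/(16045/4 + (6 - 2*√2)) = 53776/(16045/4 + (6 - 2*√2)) = 53776/(16069/4 - 2*√2)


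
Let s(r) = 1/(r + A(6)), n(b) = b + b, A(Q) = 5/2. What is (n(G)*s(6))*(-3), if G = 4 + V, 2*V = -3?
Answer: -30/17 ≈ -1.7647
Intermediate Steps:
V = -3/2 (V = (½)*(-3) = -3/2 ≈ -1.5000)
A(Q) = 5/2 (A(Q) = 5*(½) = 5/2)
G = 5/2 (G = 4 - 3/2 = 5/2 ≈ 2.5000)
n(b) = 2*b
s(r) = 1/(5/2 + r) (s(r) = 1/(r + 5/2) = 1/(5/2 + r))
(n(G)*s(6))*(-3) = ((2*(5/2))*(2/(5 + 2*6)))*(-3) = (5*(2/(5 + 12)))*(-3) = (5*(2/17))*(-3) = (10/17)*(-3) = -30/17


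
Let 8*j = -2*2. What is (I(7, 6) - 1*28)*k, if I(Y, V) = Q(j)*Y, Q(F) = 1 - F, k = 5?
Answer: -175/2 ≈ -87.500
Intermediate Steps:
j = -½ (j = (-2*2)/8 = (⅛)*(-4) = -½ ≈ -0.50000)
I(Y, V) = 3*Y/2 (I(Y, V) = (1 - 1*(-½))*Y = (1 + ½)*Y = 3*Y/2)
(I(7, 6) - 1*28)*k = ((3/2)*7 - 1*28)*5 = (21/2 - 28)*5 = -35/2*5 = -175/2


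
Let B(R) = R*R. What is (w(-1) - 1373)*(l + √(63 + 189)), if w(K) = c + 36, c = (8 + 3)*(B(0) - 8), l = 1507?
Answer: -2147475 - 8550*√7 ≈ -2.1701e+6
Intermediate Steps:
B(R) = R²
c = -88 (c = (8 + 3)*(0² - 8) = 11*(0 - 8) = 11*(-8) = -88)
w(K) = -52 (w(K) = -88 + 36 = -52)
(w(-1) - 1373)*(l + √(63 + 189)) = (-52 - 1373)*(1507 + √(63 + 189)) = -1425*(1507 + √252) = -1425*(1507 + 6*√7) = -2147475 - 8550*√7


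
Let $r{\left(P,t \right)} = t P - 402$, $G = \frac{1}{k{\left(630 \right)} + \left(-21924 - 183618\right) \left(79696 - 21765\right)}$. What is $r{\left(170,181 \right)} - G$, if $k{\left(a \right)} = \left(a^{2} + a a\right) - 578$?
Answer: $\frac{361575388819841}{11906460380} \approx 30368.0$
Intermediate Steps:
$k{\left(a \right)} = -578 + 2 a^{2}$ ($k{\left(a \right)} = \left(a^{2} + a^{2}\right) - 578 = 2 a^{2} - 578 = -578 + 2 a^{2}$)
$G = - \frac{1}{11906460380}$ ($G = \frac{1}{\left(-578 + 2 \cdot 630^{2}\right) + \left(-21924 - 183618\right) \left(79696 - 21765\right)} = \frac{1}{\left(-578 + 2 \cdot 396900\right) - 11907253602} = \frac{1}{\left(-578 + 793800\right) - 11907253602} = \frac{1}{793222 - 11907253602} = \frac{1}{-11906460380} = - \frac{1}{11906460380} \approx -8.3988 \cdot 10^{-11}$)
$r{\left(P,t \right)} = -402 + P t$ ($r{\left(P,t \right)} = P t - 402 = -402 + P t$)
$r{\left(170,181 \right)} - G = \left(-402 + 170 \cdot 181\right) - - \frac{1}{11906460380} = \left(-402 + 30770\right) + \frac{1}{11906460380} = 30368 + \frac{1}{11906460380} = \frac{361575388819841}{11906460380}$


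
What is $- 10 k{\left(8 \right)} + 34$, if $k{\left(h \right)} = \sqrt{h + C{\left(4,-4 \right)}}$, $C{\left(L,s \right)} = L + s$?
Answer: $34 - 20 \sqrt{2} \approx 5.7157$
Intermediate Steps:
$k{\left(h \right)} = \sqrt{h}$ ($k{\left(h \right)} = \sqrt{h + \left(4 - 4\right)} = \sqrt{h + 0} = \sqrt{h}$)
$- 10 k{\left(8 \right)} + 34 = - 10 \sqrt{8} + 34 = - 10 \cdot 2 \sqrt{2} + 34 = - 20 \sqrt{2} + 34 = 34 - 20 \sqrt{2}$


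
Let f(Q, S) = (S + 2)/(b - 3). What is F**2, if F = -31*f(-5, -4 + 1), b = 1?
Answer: 961/4 ≈ 240.25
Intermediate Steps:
f(Q, S) = -1 - S/2 (f(Q, S) = (S + 2)/(1 - 3) = (2 + S)/(-2) = (2 + S)*(-1/2) = -1 - S/2)
F = -31/2 (F = -31*(-1 - (-4 + 1)/2) = -31*(-1 - 1/2*(-3)) = -31*(-1 + 3/2) = -31*1/2 = -31/2 ≈ -15.500)
F**2 = (-31/2)**2 = 961/4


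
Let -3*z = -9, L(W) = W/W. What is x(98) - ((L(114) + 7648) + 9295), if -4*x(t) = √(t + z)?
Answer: -16944 - √101/4 ≈ -16947.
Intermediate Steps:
L(W) = 1
z = 3 (z = -⅓*(-9) = 3)
x(t) = -√(3 + t)/4 (x(t) = -√(t + 3)/4 = -√(3 + t)/4)
x(98) - ((L(114) + 7648) + 9295) = -√(3 + 98)/4 - ((1 + 7648) + 9295) = -√101/4 - (7649 + 9295) = -√101/4 - 1*16944 = -√101/4 - 16944 = -16944 - √101/4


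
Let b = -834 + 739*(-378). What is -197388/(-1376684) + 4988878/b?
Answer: -851600642533/48214227048 ≈ -17.663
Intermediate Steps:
b = -280176 (b = -834 - 279342 = -280176)
-197388/(-1376684) + 4988878/b = -197388/(-1376684) + 4988878/(-280176) = -197388*(-1/1376684) + 4988878*(-1/280176) = 49347/344171 - 2494439/140088 = -851600642533/48214227048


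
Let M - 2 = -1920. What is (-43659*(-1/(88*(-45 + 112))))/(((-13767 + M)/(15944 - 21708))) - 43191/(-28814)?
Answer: 63893789424/15140244265 ≈ 4.2201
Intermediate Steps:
M = -1918 (M = 2 - 1920 = -1918)
(-43659*(-1/(88*(-45 + 112))))/(((-13767 + M)/(15944 - 21708))) - 43191/(-28814) = (-43659*(-1/(88*(-45 + 112))))/(((-13767 - 1918)/(15944 - 21708))) - 43191/(-28814) = (-43659/(67*(-88)))/((-15685/(-5764))) - 43191*(-1/28814) = (-43659/(-5896))/((-15685*(-1/5764))) + 43191/28814 = (-43659*(-1/5896))/(15685/5764) + 43191/28814 = (3969/536)*(5764/15685) + 43191/28814 = 5719329/2101790 + 43191/28814 = 63893789424/15140244265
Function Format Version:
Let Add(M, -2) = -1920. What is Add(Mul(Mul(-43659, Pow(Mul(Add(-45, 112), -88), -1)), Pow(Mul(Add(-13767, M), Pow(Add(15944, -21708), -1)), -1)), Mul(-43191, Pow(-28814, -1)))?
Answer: Rational(63893789424, 15140244265) ≈ 4.2201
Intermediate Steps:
M = -1918 (M = Add(2, -1920) = -1918)
Add(Mul(Mul(-43659, Pow(Mul(Add(-45, 112), -88), -1)), Pow(Mul(Add(-13767, M), Pow(Add(15944, -21708), -1)), -1)), Mul(-43191, Pow(-28814, -1))) = Add(Mul(Mul(-43659, Pow(Mul(Add(-45, 112), -88), -1)), Pow(Mul(Add(-13767, -1918), Pow(Add(15944, -21708), -1)), -1)), Mul(-43191, Pow(-28814, -1))) = Add(Mul(Mul(-43659, Pow(Mul(67, -88), -1)), Pow(Mul(-15685, Pow(-5764, -1)), -1)), Mul(-43191, Rational(-1, 28814))) = Add(Mul(Mul(-43659, Pow(-5896, -1)), Pow(Mul(-15685, Rational(-1, 5764)), -1)), Rational(43191, 28814)) = Add(Mul(Mul(-43659, Rational(-1, 5896)), Pow(Rational(15685, 5764), -1)), Rational(43191, 28814)) = Add(Mul(Rational(3969, 536), Rational(5764, 15685)), Rational(43191, 28814)) = Add(Rational(5719329, 2101790), Rational(43191, 28814)) = Rational(63893789424, 15140244265)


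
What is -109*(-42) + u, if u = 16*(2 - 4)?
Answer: 4546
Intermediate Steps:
u = -32 (u = 16*(-2) = -32)
-109*(-42) + u = -109*(-42) - 32 = 4578 - 32 = 4546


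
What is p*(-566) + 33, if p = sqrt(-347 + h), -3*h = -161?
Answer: 33 - 2264*I*sqrt(165)/3 ≈ 33.0 - 9693.9*I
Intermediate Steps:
h = 161/3 (h = -1/3*(-161) = 161/3 ≈ 53.667)
p = 4*I*sqrt(165)/3 (p = sqrt(-347 + 161/3) = sqrt(-880/3) = 4*I*sqrt(165)/3 ≈ 17.127*I)
p*(-566) + 33 = (4*I*sqrt(165)/3)*(-566) + 33 = -2264*I*sqrt(165)/3 + 33 = 33 - 2264*I*sqrt(165)/3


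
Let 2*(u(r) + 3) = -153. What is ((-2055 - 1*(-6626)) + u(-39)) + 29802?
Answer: 68587/2 ≈ 34294.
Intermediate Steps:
u(r) = -159/2 (u(r) = -3 + (½)*(-153) = -3 - 153/2 = -159/2)
((-2055 - 1*(-6626)) + u(-39)) + 29802 = ((-2055 - 1*(-6626)) - 159/2) + 29802 = ((-2055 + 6626) - 159/2) + 29802 = (4571 - 159/2) + 29802 = 8983/2 + 29802 = 68587/2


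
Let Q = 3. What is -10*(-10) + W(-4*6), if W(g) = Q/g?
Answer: 799/8 ≈ 99.875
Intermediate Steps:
W(g) = 3/g
-10*(-10) + W(-4*6) = -10*(-10) + 3/((-4*6)) = 100 + 3/(-24) = 100 + 3*(-1/24) = 100 - ⅛ = 799/8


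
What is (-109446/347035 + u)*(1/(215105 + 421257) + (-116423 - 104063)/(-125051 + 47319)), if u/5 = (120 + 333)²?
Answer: 6245037675447252694332/2145790758829055 ≈ 2.9104e+6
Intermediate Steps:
u = 1026045 (u = 5*(120 + 333)² = 5*453² = 5*205209 = 1026045)
(-109446/347035 + u)*(1/(215105 + 421257) + (-116423 - 104063)/(-125051 + 47319)) = (-109446/347035 + 1026045)*(1/(215105 + 421257) + (-116423 - 104063)/(-125051 + 47319)) = (-109446*1/347035 + 1026045)*(1/636362 - 220486/(-77732)) = (-109446/347035 + 1026045)*(1/636362 - 220486*(-1/77732)) = 356073417129*(1/636362 + 110243/38866)/347035 = (356073417129/347035)*(17538623708/6183211373) = 6245037675447252694332/2145790758829055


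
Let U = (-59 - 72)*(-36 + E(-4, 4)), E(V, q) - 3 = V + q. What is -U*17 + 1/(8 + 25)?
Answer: -2425202/33 ≈ -73491.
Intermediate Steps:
E(V, q) = 3 + V + q (E(V, q) = 3 + (V + q) = 3 + V + q)
U = 4323 (U = (-59 - 72)*(-36 + (3 - 4 + 4)) = -131*(-36 + 3) = -131*(-33) = 4323)
-U*17 + 1/(8 + 25) = -1*4323*17 + 1/(8 + 25) = -4323*17 + 1/33 = -73491 + 1/33 = -2425202/33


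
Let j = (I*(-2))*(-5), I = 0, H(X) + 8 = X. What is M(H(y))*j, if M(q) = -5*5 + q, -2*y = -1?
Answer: 0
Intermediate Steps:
y = ½ (y = -½*(-1) = ½ ≈ 0.50000)
H(X) = -8 + X
M(q) = -25 + q
j = 0 (j = (0*(-2))*(-5) = 0*(-5) = 0)
M(H(y))*j = (-25 + (-8 + ½))*0 = (-25 - 15/2)*0 = -65/2*0 = 0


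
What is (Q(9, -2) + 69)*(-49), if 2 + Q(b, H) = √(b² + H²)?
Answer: -3283 - 49*√85 ≈ -3734.8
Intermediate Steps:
Q(b, H) = -2 + √(H² + b²) (Q(b, H) = -2 + √(b² + H²) = -2 + √(H² + b²))
(Q(9, -2) + 69)*(-49) = ((-2 + √((-2)² + 9²)) + 69)*(-49) = ((-2 + √(4 + 81)) + 69)*(-49) = ((-2 + √85) + 69)*(-49) = (67 + √85)*(-49) = -3283 - 49*√85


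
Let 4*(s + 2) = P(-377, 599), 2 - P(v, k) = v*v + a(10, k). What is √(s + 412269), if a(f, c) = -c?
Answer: √376885 ≈ 613.91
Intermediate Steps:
P(v, k) = 2 + k - v² (P(v, k) = 2 - (v*v - k) = 2 - (v² - k) = 2 + (k - v²) = 2 + k - v²)
s = -35384 (s = -2 + (2 + 599 - 1*(-377)²)/4 = -2 + (2 + 599 - 1*142129)/4 = -2 + (2 + 599 - 142129)/4 = -2 + (¼)*(-141528) = -2 - 35382 = -35384)
√(s + 412269) = √(-35384 + 412269) = √376885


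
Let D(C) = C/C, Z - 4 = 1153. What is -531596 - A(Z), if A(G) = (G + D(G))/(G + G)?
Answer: -615057151/1157 ≈ -5.3160e+5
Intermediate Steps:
Z = 1157 (Z = 4 + 1153 = 1157)
D(C) = 1
A(G) = (1 + G)/(2*G) (A(G) = (G + 1)/(G + G) = (1 + G)/((2*G)) = (1 + G)*(1/(2*G)) = (1 + G)/(2*G))
-531596 - A(Z) = -531596 - (1 + 1157)/(2*1157) = -531596 - 1158/(2*1157) = -531596 - 1*579/1157 = -531596 - 579/1157 = -615057151/1157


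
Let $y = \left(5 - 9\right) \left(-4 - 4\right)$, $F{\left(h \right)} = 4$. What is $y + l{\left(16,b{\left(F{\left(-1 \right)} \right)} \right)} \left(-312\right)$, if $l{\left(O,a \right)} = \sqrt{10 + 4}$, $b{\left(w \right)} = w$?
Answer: $32 - 312 \sqrt{14} \approx -1135.4$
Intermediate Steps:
$l{\left(O,a \right)} = \sqrt{14}$
$y = 32$ ($y = - 4 \left(-4 - 4\right) = \left(-4\right) \left(-8\right) = 32$)
$y + l{\left(16,b{\left(F{\left(-1 \right)} \right)} \right)} \left(-312\right) = 32 + \sqrt{14} \left(-312\right) = 32 - 312 \sqrt{14}$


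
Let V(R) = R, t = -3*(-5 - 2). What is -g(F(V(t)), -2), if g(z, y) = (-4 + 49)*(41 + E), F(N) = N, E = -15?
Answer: -1170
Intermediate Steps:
t = 21 (t = -3*(-7) = 21)
g(z, y) = 1170 (g(z, y) = (-4 + 49)*(41 - 15) = 45*26 = 1170)
-g(F(V(t)), -2) = -1*1170 = -1170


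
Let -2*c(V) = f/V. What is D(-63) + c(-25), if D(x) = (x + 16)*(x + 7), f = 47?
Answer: 131647/50 ≈ 2632.9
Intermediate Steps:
c(V) = -47/(2*V)
D(x) = (7 + x)*(16 + x) (D(x) = (16 + x)*(7 + x) = (7 + x)*(16 + x))
D(-63) + c(-25) = (112 + (-63)² + 23*(-63)) - 47/2/(-25) = (112 + 3969 - 1449) - 47/2*(-1/25) = 2632 + 47/50 = 131647/50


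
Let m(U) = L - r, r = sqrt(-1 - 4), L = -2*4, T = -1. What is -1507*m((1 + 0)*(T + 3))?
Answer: 12056 + 1507*I*sqrt(5) ≈ 12056.0 + 3369.8*I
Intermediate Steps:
L = -8
r = I*sqrt(5) (r = sqrt(-5) = I*sqrt(5) ≈ 2.2361*I)
m(U) = -8 - I*sqrt(5)
-1507*m((1 + 0)*(T + 3)) = -1507*(-8 - I*sqrt(5)) = 12056 + 1507*I*sqrt(5)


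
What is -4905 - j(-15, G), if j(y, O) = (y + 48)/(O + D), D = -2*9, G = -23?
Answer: -201072/41 ≈ -4904.2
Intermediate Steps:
D = -18
j(y, O) = (48 + y)/(-18 + O) (j(y, O) = (y + 48)/(O - 18) = (48 + y)/(-18 + O))
-4905 - j(-15, G) = -4905 - (48 - 15)/(-18 - 23) = -4905 - 33/(-41) = -4905 - (-1)*33/41 = -4905 - 1*(-33/41) = -4905 + 33/41 = -201072/41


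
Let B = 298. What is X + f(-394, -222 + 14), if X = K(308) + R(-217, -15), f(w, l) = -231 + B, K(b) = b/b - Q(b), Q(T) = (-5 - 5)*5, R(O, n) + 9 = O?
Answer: -108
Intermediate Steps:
R(O, n) = -9 + O
Q(T) = -50 (Q(T) = -10*5 = -50)
K(b) = 51 (K(b) = b/b - 1*(-50) = 1 + 50 = 51)
f(w, l) = 67 (f(w, l) = -231 + 298 = 67)
X = -175 (X = 51 + (-9 - 217) = 51 - 226 = -175)
X + f(-394, -222 + 14) = -175 + 67 = -108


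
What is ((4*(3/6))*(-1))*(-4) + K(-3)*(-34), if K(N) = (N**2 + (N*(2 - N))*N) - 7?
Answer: -1590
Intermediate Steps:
K(N) = -7 + N**2 + N**2*(2 - N) (K(N) = (N**2 + N**2*(2 - N)) - 7 = -7 + N**2 + N**2*(2 - N))
((4*(3/6))*(-1))*(-4) + K(-3)*(-34) = ((4*(3/6))*(-1))*(-4) + (-7 - 1*(-3)**3 + 3*(-3)**2)*(-34) = ((4*(3*(1/6)))*(-1))*(-4) + (-7 - 1*(-27) + 3*9)*(-34) = ((4*(1/2))*(-1))*(-4) + (-7 + 27 + 27)*(-34) = (2*(-1))*(-4) + 47*(-34) = -2*(-4) - 1598 = 8 - 1598 = -1590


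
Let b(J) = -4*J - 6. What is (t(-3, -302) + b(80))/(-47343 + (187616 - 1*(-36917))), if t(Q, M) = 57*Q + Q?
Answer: -50/17719 ≈ -0.0028218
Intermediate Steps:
b(J) = -6 - 4*J
t(Q, M) = 58*Q
(t(-3, -302) + b(80))/(-47343 + (187616 - 1*(-36917))) = (58*(-3) + (-6 - 4*80))/(-47343 + (187616 - 1*(-36917))) = (-174 + (-6 - 320))/(-47343 + (187616 + 36917)) = (-174 - 326)/(-47343 + 224533) = -500/177190 = -500*1/177190 = -50/17719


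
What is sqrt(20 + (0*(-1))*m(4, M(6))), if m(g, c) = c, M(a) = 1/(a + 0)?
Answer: 2*sqrt(5) ≈ 4.4721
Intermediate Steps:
M(a) = 1/a
sqrt(20 + (0*(-1))*m(4, M(6))) = sqrt(20 + (0*(-1))/6) = sqrt(20 + 0*(1/6)) = sqrt(20 + 0) = sqrt(20) = 2*sqrt(5)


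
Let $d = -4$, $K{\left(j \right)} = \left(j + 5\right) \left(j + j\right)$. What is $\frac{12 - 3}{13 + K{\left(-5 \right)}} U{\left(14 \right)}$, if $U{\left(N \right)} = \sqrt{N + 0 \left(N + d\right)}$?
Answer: $\frac{9 \sqrt{14}}{13} \approx 2.5904$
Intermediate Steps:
$K{\left(j \right)} = 2 j \left(5 + j\right)$ ($K{\left(j \right)} = \left(5 + j\right) 2 j = 2 j \left(5 + j\right)$)
$U{\left(N \right)} = \sqrt{N}$ ($U{\left(N \right)} = \sqrt{N + 0 \left(N - 4\right)} = \sqrt{N + 0 \left(-4 + N\right)} = \sqrt{N + 0} = \sqrt{N}$)
$\frac{12 - 3}{13 + K{\left(-5 \right)}} U{\left(14 \right)} = \frac{12 - 3}{13 + 2 \left(-5\right) \left(5 - 5\right)} \sqrt{14} = \frac{9}{13 + 2 \left(-5\right) 0} \sqrt{14} = \frac{9}{13 + 0} \sqrt{14} = \frac{9}{13} \sqrt{14} = 9 \cdot \frac{1}{13} \sqrt{14} = \frac{9 \sqrt{14}}{13}$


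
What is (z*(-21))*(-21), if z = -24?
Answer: -10584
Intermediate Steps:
(z*(-21))*(-21) = -24*(-21)*(-21) = 504*(-21) = -10584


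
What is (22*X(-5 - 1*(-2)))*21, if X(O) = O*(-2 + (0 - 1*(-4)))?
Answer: -2772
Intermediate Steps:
X(O) = 2*O (X(O) = O*(-2 + (0 + 4)) = O*(-2 + 4) = O*2 = 2*O)
(22*X(-5 - 1*(-2)))*21 = (22*(2*(-5 - 1*(-2))))*21 = (22*(2*(-5 + 2)))*21 = (22*(2*(-3)))*21 = (22*(-6))*21 = -132*21 = -2772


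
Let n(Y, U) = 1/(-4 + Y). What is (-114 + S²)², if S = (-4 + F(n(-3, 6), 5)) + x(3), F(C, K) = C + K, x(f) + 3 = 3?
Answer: 30802500/2401 ≈ 12829.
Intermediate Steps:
x(f) = 0 (x(f) = -3 + 3 = 0)
S = 6/7 (S = (-4 + (1/(-4 - 3) + 5)) + 0 = (-4 + (1/(-7) + 5)) + 0 = (-4 + (-⅐ + 5)) + 0 = (-4 + 34/7) + 0 = 6/7 + 0 = 6/7 ≈ 0.85714)
(-114 + S²)² = (-114 + (6/7)²)² = (-114 + 36/49)² = (-5550/49)² = 30802500/2401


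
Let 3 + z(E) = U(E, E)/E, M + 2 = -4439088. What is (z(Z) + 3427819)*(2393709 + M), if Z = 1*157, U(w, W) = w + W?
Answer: -7011193808658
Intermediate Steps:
M = -4439090 (M = -2 - 4439088 = -4439090)
U(w, W) = W + w
Z = 157
z(E) = -1 (z(E) = -3 + (E + E)/E = -3 + (2*E)/E = -3 + 2 = -1)
(z(Z) + 3427819)*(2393709 + M) = (-1 + 3427819)*(2393709 - 4439090) = 3427818*(-2045381) = -7011193808658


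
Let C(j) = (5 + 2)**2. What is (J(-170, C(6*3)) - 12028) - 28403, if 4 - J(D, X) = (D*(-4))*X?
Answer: -73747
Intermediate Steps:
C(j) = 49 (C(j) = 7**2 = 49)
J(D, X) = 4 + 4*D*X (J(D, X) = 4 - D*(-4)*X = 4 - (-4*D)*X = 4 - (-4)*D*X = 4 + 4*D*X)
(J(-170, C(6*3)) - 12028) - 28403 = ((4 + 4*(-170)*49) - 12028) - 28403 = ((4 - 33320) - 12028) - 28403 = (-33316 - 12028) - 28403 = -45344 - 28403 = -73747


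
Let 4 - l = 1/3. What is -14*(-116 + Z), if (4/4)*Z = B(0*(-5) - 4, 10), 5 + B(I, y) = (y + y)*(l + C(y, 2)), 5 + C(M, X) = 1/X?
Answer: 5782/3 ≈ 1927.3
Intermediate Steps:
l = 11/3 (l = 4 - 1/3 = 11/3 ≈ 3.6667)
C(M, X) = -5 + 1/X
B(I, y) = -5 - 5*y/3 (B(I, y) = -5 + (y + y)*(11/3 + (-5 + 1/2)) = -5 + (2*y)*(11/3 + (-5 + 1/2)) = -5 + (2*y)*(11/3 - 9/2) = -5 + (2*y)*(-5/6) = -5 - 5*y/3)
Z = -65/3 (Z = -5 - 5/3*10 = -5 - 50/3 = -65/3 ≈ -21.667)
-14*(-116 + Z) = -14*(-116 - 65/3) = -14*(-413/3) = 5782/3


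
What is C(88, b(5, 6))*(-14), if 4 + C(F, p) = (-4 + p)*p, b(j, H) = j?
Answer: -14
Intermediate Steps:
C(F, p) = -4 + p*(-4 + p) (C(F, p) = -4 + (-4 + p)*p = -4 + p*(-4 + p))
C(88, b(5, 6))*(-14) = (-4 + 5² - 4*5)*(-14) = (-4 + 25 - 20)*(-14) = 1*(-14) = -14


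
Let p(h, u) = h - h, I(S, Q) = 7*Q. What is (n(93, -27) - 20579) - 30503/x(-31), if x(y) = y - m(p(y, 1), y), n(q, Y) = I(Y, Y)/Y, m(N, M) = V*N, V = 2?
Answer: -607229/31 ≈ -19588.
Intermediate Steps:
p(h, u) = 0
m(N, M) = 2*N
n(q, Y) = 7 (n(q, Y) = (7*Y)/Y = 7)
x(y) = y (x(y) = y - 2*0 = y - 1*0 = y + 0 = y)
(n(93, -27) - 20579) - 30503/x(-31) = (7 - 20579) - 30503/(-31) = -20572 - 30503*(-1/31) = -20572 + 30503/31 = -607229/31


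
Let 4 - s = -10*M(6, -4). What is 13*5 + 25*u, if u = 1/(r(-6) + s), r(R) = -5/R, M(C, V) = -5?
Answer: 17465/271 ≈ 64.447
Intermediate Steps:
s = -46 (s = 4 - (-10)*(-5) = 4 - 1*50 = 4 - 50 = -46)
u = -6/271 (u = 1/(-5/(-6) - 46) = 1/(-5*(-1/6) - 46) = 1/(5/6 - 46) = 1/(-271/6) = -6/271 ≈ -0.022140)
13*5 + 25*u = 13*5 + 25*(-6/271) = 65 - 150/271 = 17465/271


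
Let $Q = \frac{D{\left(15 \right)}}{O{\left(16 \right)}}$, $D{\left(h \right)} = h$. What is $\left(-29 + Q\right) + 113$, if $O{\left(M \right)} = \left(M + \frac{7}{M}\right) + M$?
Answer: $\frac{14612}{173} \approx 84.462$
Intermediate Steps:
$O{\left(M \right)} = 2 M + \frac{7}{M}$
$Q = \frac{80}{173}$ ($Q = \frac{15}{2 \cdot 16 + \frac{7}{16}} = \frac{15}{32 + 7 \cdot \frac{1}{16}} = \frac{15}{32 + \frac{7}{16}} = \frac{15}{\frac{519}{16}} = 15 \cdot \frac{16}{519} = \frac{80}{173} \approx 0.46243$)
$\left(-29 + Q\right) + 113 = \left(-29 + \frac{80}{173}\right) + 113 = - \frac{4937}{173} + 113 = \frac{14612}{173}$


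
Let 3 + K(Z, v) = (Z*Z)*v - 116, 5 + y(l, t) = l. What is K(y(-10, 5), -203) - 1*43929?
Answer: -89723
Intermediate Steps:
y(l, t) = -5 + l
K(Z, v) = -119 + v*Z**2 (K(Z, v) = -3 + ((Z*Z)*v - 116) = -3 + (Z**2*v - 116) = -3 + (v*Z**2 - 116) = -3 + (-116 + v*Z**2) = -119 + v*Z**2)
K(y(-10, 5), -203) - 1*43929 = (-119 - 203*(-5 - 10)**2) - 1*43929 = (-119 - 203*(-15)**2) - 43929 = (-119 - 203*225) - 43929 = (-119 - 45675) - 43929 = -45794 - 43929 = -89723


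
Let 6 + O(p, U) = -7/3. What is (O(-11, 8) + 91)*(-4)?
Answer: -992/3 ≈ -330.67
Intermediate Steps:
O(p, U) = -25/3 (O(p, U) = -6 - 7/3 = -25/3)
(O(-11, 8) + 91)*(-4) = (-25/3 + 91)*(-4) = (248/3)*(-4) = -992/3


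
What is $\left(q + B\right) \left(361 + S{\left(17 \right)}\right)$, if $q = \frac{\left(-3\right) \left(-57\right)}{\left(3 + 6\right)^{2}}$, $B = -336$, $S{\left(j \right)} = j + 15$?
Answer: $- \frac{393655}{3} \approx -1.3122 \cdot 10^{5}$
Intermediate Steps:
$S{\left(j \right)} = 15 + j$
$q = \frac{19}{9}$ ($q = \frac{171}{9^{2}} = \frac{171}{81} = 171 \cdot \frac{1}{81} = \frac{19}{9} \approx 2.1111$)
$\left(q + B\right) \left(361 + S{\left(17 \right)}\right) = \left(\frac{19}{9} - 336\right) \left(361 + \left(15 + 17\right)\right) = - \frac{3005 \left(361 + 32\right)}{9} = \left(- \frac{3005}{9}\right) 393 = - \frac{393655}{3}$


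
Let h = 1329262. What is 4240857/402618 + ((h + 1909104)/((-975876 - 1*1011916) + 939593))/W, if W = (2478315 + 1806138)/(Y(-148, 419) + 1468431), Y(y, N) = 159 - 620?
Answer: 5710513743462545873/602713690545828282 ≈ 9.4747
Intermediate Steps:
Y(y, N) = -461
W = 4284453/1467970 (W = (2478315 + 1806138)/(-461 + 1468431) = 4284453/1467970 ≈ 2.9186)
4240857/402618 + ((h + 1909104)/((-975876 - 1*1011916) + 939593))/W = 4240857/402618 + ((1329262 + 1909104)/((-975876 - 1*1011916) + 939593))/(4284453/1467970) = 4240857*(1/402618) + (3238366/((-975876 - 1011916) + 939593))*(1467970/4284453) = 1413619/134206 + (3238366/(-1987792 + 939593))*(1467970/4284453) = 1413619/134206 + (3238366/(-1048199))*(1467970/4284453) = 1413619/134206 + (3238366*(-1/1048199))*(1467970/4284453) = 1413619/134206 - 3238366/1048199*1467970/4284453 = 1413619/134206 - 4753824137020/4490959350147 = 5710513743462545873/602713690545828282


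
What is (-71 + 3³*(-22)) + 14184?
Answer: 13519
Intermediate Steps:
(-71 + 3³*(-22)) + 14184 = (-71 + 27*(-22)) + 14184 = (-71 - 594) + 14184 = -665 + 14184 = 13519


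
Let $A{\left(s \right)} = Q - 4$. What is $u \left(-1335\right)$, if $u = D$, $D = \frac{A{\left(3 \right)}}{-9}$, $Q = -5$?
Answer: $-1335$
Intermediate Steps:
$A{\left(s \right)} = -9$ ($A{\left(s \right)} = -5 - 4 = -9$)
$D = 1$ ($D = - \frac{9}{-9} = \left(-9\right) \left(- \frac{1}{9}\right) = 1$)
$u = 1$
$u \left(-1335\right) = 1 \left(-1335\right) = -1335$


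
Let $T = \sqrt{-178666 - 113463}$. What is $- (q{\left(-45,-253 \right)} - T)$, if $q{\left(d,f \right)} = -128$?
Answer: $128 + i \sqrt{292129} \approx 128.0 + 540.49 i$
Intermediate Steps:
$T = i \sqrt{292129}$ ($T = \sqrt{-292129} = i \sqrt{292129} \approx 540.49 i$)
$- (q{\left(-45,-253 \right)} - T) = - (-128 - i \sqrt{292129}) = 128 + i \sqrt{292129}$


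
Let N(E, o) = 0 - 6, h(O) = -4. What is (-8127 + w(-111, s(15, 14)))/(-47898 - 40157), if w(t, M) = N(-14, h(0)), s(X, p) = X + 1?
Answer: 8133/88055 ≈ 0.092363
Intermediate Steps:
N(E, o) = -6
s(X, p) = 1 + X
w(t, M) = -6
(-8127 + w(-111, s(15, 14)))/(-47898 - 40157) = (-8127 - 6)/(-47898 - 40157) = -8133/(-88055) = -8133*(-1/88055) = 8133/88055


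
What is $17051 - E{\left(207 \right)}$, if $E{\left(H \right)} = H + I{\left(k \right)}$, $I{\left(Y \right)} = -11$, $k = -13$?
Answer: $16855$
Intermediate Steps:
$E{\left(H \right)} = -11 + H$ ($E{\left(H \right)} = H - 11 = -11 + H$)
$17051 - E{\left(207 \right)} = 17051 - \left(-11 + 207\right) = 17051 - 196 = 16855$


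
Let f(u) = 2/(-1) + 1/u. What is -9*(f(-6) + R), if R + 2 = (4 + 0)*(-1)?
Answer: 147/2 ≈ 73.500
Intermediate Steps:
f(u) = -2 + 1/u (f(u) = 2*(-1) + 1/u = -2 + 1/u)
R = -6 (R = -2 + (4 + 0)*(-1) = -2 + 4*(-1) = -2 - 4 = -6)
-9*(f(-6) + R) = -9*((-2 + 1/(-6)) - 6) = -9*((-2 - ⅙) - 6) = -9*(-13/6 - 6) = -9*(-49/6) = 147/2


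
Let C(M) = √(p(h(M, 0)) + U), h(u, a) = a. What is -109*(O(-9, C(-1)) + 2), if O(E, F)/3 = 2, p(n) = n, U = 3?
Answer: -872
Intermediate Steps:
C(M) = √3 (C(M) = √(0 + 3) = √3)
O(E, F) = 6 (O(E, F) = 3*2 = 6)
-109*(O(-9, C(-1)) + 2) = -109*(6 + 2) = -109*8 = -872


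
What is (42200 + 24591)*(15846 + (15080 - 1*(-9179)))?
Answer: 2678653055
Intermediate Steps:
(42200 + 24591)*(15846 + (15080 - 1*(-9179))) = 66791*(15846 + (15080 + 9179)) = 66791*(15846 + 24259) = 66791*40105 = 2678653055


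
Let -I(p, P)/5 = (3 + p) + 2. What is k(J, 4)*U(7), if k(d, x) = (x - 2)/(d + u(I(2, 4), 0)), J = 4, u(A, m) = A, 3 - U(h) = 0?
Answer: -6/31 ≈ -0.19355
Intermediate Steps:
U(h) = 3 (U(h) = 3 - 1*0 = 3 + 0 = 3)
I(p, P) = -25 - 5*p (I(p, P) = -5*((3 + p) + 2) = -5*(5 + p) = -25 - 5*p)
k(d, x) = (-2 + x)/(-35 + d) (k(d, x) = (x - 2)/(d + (-25 - 5*2)) = (-2 + x)/(d + (-25 - 10)) = (-2 + x)/(d - 35) = (-2 + x)/(-35 + d))
k(J, 4)*U(7) = ((-2 + 4)/(-35 + 4))*3 = (2/(-31))*3 = -1/31*2*3 = -2/31*3 = -6/31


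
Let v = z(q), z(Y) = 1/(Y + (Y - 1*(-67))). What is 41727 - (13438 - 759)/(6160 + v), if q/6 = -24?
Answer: 56802624934/1361359 ≈ 41725.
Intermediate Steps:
q = -144 (q = 6*(-24) = -144)
z(Y) = 1/(67 + 2*Y) (z(Y) = 1/(Y + (Y + 67)) = 1/(Y + (67 + Y)) = 1/(67 + 2*Y))
v = -1/221 (v = 1/(67 + 2*(-144)) = 1/(67 - 288) = 1/(-221) = -1/221 ≈ -0.0045249)
41727 - (13438 - 759)/(6160 + v) = 41727 - (13438 - 759)/(6160 - 1/221) = 41727 - 12679/1361359/221 = 41727 - 12679*221/1361359 = 41727 - 1*2802059/1361359 = 41727 - 2802059/1361359 = 56802624934/1361359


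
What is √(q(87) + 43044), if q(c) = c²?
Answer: √50613 ≈ 224.97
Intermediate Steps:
√(q(87) + 43044) = √(87² + 43044) = √(7569 + 43044) = √50613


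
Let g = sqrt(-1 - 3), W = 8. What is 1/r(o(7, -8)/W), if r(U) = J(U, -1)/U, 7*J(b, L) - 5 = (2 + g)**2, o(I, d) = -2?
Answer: -35/356 + 14*I/89 ≈ -0.098315 + 0.1573*I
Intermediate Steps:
g = 2*I (g = sqrt(-4) = 2*I ≈ 2.0*I)
J(b, L) = 5/7 + (2 + 2*I)**2/7
r(U) = (5/7 + 8*I/7)/U
1/r(o(7, -8)/W) = 1/((5 + 8*I)/(7*((-2/8)))) = 1/((5 + 8*I)/(7*((-2*1/8)))) = 1/((5 + 8*I)/(7*(-1/4))) = 1/((1/7)*(-4)*(5 + 8*I)) = 1/(-20/7 - 32*I/7) = 49*(-20/7 + 32*I/7)/1424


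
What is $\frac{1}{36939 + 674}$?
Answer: $\frac{1}{37613} \approx 2.6587 \cdot 10^{-5}$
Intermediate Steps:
$\frac{1}{36939 + 674} = \frac{1}{37613}$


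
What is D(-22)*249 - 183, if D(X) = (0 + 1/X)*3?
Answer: -4773/22 ≈ -216.95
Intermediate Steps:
D(X) = 3/X
D(-22)*249 - 183 = (3/(-22))*249 - 183 = (3*(-1/22))*249 - 183 = -3/22*249 - 183 = -747/22 - 183 = -4773/22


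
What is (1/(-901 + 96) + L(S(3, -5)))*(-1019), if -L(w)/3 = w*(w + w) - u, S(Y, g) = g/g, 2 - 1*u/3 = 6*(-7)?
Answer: -319914031/805 ≈ -3.9741e+5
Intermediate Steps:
u = 132 (u = 6 - 18*(-7) = 6 - 3*(-42) = 6 + 126 = 132)
S(Y, g) = 1
L(w) = 396 - 6*w**2 (L(w) = -3*(w*(w + w) - 1*132) = -3*(w*(2*w) - 132) = -3*(2*w**2 - 132) = -3*(-132 + 2*w**2) = 396 - 6*w**2)
(1/(-901 + 96) + L(S(3, -5)))*(-1019) = (1/(-901 + 96) + (396 - 6*1**2))*(-1019) = (1/(-805) + (396 - 6*1))*(-1019) = (-1/805 + (396 - 6))*(-1019) = (-1/805 + 390)*(-1019) = (313949/805)*(-1019) = -319914031/805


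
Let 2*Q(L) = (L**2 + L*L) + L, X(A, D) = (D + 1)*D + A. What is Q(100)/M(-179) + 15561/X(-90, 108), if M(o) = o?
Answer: -12735409/232342 ≈ -54.813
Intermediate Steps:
X(A, D) = A + D*(1 + D) (X(A, D) = (1 + D)*D + A = D*(1 + D) + A = A + D*(1 + D))
Q(L) = L**2 + L/2 (Q(L) = ((L**2 + L*L) + L)/2 = ((L**2 + L**2) + L)/2 = (2*L**2 + L)/2 = (L + 2*L**2)/2 = L**2 + L/2)
Q(100)/M(-179) + 15561/X(-90, 108) = (100*(1/2 + 100))/(-179) + 15561/(-90 + 108 + 108**2) = (100*(201/2))*(-1/179) + 15561/(-90 + 108 + 11664) = 10050*(-1/179) + 15561/11682 = -10050/179 + 15561*(1/11682) = -10050/179 + 1729/1298 = -12735409/232342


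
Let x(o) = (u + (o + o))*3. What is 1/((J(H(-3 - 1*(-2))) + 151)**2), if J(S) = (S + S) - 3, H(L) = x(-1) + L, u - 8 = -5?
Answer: 1/23104 ≈ 4.3283e-5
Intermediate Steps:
u = 3 (u = 8 - 5 = 3)
x(o) = 9 + 6*o (x(o) = (3 + (o + o))*3 = (3 + 2*o)*3 = 9 + 6*o)
H(L) = 3 + L (H(L) = (9 + 6*(-1)) + L = (9 - 6) + L = 3 + L)
J(S) = -3 + 2*S (J(S) = 2*S - 3 = -3 + 2*S)
1/((J(H(-3 - 1*(-2))) + 151)**2) = 1/(((-3 + 2*(3 + (-3 - 1*(-2)))) + 151)**2) = 1/(((-3 + 2*(3 + (-3 + 2))) + 151)**2) = 1/(((-3 + 2*(3 - 1)) + 151)**2) = 1/(((-3 + 2*2) + 151)**2) = 1/(((-3 + 4) + 151)**2) = 1/((1 + 151)**2) = 1/(152**2) = 1/23104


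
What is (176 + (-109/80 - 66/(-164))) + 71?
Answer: 807011/3280 ≈ 246.04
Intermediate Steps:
(176 + (-109/80 - 66/(-164))) + 71 = (176 + (-109*1/80 - 66*(-1/164))) + 71 = (176 + (-109/80 + 33/82)) + 71 = (176 - 3149/3280) + 71 = 574131/3280 + 71 = 807011/3280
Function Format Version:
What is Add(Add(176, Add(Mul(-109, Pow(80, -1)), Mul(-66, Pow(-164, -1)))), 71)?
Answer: Rational(807011, 3280) ≈ 246.04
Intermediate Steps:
Add(Add(176, Add(Mul(-109, Pow(80, -1)), Mul(-66, Pow(-164, -1)))), 71) = Add(Add(176, Add(Mul(-109, Rational(1, 80)), Mul(-66, Rational(-1, 164)))), 71) = Add(Add(176, Add(Rational(-109, 80), Rational(33, 82))), 71) = Add(Add(176, Rational(-3149, 3280)), 71) = Add(Rational(574131, 3280), 71) = Rational(807011, 3280)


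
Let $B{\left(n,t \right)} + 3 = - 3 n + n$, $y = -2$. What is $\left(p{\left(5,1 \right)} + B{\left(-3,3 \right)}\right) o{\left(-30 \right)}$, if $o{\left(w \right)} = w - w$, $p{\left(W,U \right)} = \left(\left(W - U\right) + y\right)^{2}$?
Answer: $0$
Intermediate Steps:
$B{\left(n,t \right)} = -3 - 2 n$ ($B{\left(n,t \right)} = -3 + \left(- 3 n + n\right) = -3 - 2 n$)
$p{\left(W,U \right)} = \left(-2 + W - U\right)^{2}$ ($p{\left(W,U \right)} = \left(\left(W - U\right) - 2\right)^{2} = \left(-2 + W - U\right)^{2}$)
$o{\left(w \right)} = 0$
$\left(p{\left(5,1 \right)} + B{\left(-3,3 \right)}\right) o{\left(-30 \right)} = \left(\left(2 + 1 - 5\right)^{2} - -3\right) 0 = \left(\left(2 + 1 - 5\right)^{2} + \left(-3 + 6\right)\right) 0 = \left(\left(-2\right)^{2} + 3\right) 0 = \left(4 + 3\right) 0 = 7 \cdot 0 = 0$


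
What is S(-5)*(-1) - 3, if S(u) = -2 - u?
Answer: -6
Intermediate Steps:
S(-5)*(-1) - 3 = (-2 - 1*(-5))*(-1) - 3 = (-2 + 5)*(-1) - 3 = 3*(-1) - 3 = -3 - 3 = -6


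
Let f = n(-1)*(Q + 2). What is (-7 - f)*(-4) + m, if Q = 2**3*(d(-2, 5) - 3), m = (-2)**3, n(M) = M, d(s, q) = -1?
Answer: 140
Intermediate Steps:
m = -8
Q = -32 (Q = 2**3*(-1 - 3) = 8*(-4) = -32)
f = 30 (f = -(-32 + 2) = -1*(-30) = 30)
(-7 - f)*(-4) + m = (-7 - 1*30)*(-4) - 8 = (-7 - 30)*(-4) - 8 = -37*(-4) - 8 = 148 - 8 = 140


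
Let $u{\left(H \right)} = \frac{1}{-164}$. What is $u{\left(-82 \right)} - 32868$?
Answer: $- \frac{5390353}{164} \approx -32868.0$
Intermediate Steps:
$u{\left(H \right)} = - \frac{1}{164}$
$u{\left(-82 \right)} - 32868 = - \frac{1}{164} - 32868 = - \frac{5390353}{164}$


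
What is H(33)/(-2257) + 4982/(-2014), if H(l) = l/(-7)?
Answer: -741926/300181 ≈ -2.4716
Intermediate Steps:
H(l) = -l/7 (H(l) = l*(-⅐) = -l/7)
H(33)/(-2257) + 4982/(-2014) = -⅐*33/(-2257) + 4982/(-2014) = -33/7*(-1/2257) + 4982*(-1/2014) = 33/15799 - 47/19 = -741926/300181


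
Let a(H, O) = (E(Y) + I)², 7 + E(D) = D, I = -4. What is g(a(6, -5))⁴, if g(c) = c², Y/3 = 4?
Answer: 1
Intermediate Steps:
Y = 12 (Y = 3*4 = 12)
E(D) = -7 + D
a(H, O) = 1 (a(H, O) = ((-7 + 12) - 4)² = (5 - 4)² = 1² = 1)
g(a(6, -5))⁴ = (1²)⁴ = 1⁴ = 1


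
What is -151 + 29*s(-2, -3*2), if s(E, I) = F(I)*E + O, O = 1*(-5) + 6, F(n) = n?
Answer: 226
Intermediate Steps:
O = 1 (O = -5 + 6 = 1)
s(E, I) = 1 + E*I (s(E, I) = I*E + 1 = E*I + 1 = 1 + E*I)
-151 + 29*s(-2, -3*2) = -151 + 29*(1 - (-6)*2) = -151 + 29*(1 - 2*(-6)) = -151 + 29*(1 + 12) = -151 + 29*13 = -151 + 377 = 226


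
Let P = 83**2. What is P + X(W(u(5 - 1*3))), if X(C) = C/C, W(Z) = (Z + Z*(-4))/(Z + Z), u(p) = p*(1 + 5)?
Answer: 6890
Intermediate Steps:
u(p) = 6*p (u(p) = p*6 = 6*p)
W(Z) = -3/2 (W(Z) = (Z - 4*Z)/((2*Z)) = (-3*Z)*(1/(2*Z)) = -3/2)
X(C) = 1
P = 6889
P + X(W(u(5 - 1*3))) = 6889 + 1 = 6890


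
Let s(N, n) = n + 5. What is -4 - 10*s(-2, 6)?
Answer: -114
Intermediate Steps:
s(N, n) = 5 + n
-4 - 10*s(-2, 6) = -4 - 10*(5 + 6) = -4 - 10*11 = -4 - 110 = -114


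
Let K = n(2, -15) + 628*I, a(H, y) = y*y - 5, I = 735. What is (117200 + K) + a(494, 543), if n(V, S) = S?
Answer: 873609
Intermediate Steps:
a(H, y) = -5 + y² (a(H, y) = y² - 5 = -5 + y²)
K = 461565 (K = -15 + 628*735 = -15 + 461580 = 461565)
(117200 + K) + a(494, 543) = (117200 + 461565) + (-5 + 543²) = 578765 + (-5 + 294849) = 578765 + 294844 = 873609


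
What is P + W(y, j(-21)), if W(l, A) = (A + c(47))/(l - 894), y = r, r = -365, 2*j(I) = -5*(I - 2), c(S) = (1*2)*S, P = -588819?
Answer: -1482646545/2518 ≈ -5.8882e+5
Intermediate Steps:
c(S) = 2*S
j(I) = 5 - 5*I/2 (j(I) = (-5*(I - 2))/2 = (-5*(-2 + I))/2 = (10 - 5*I)/2 = 5 - 5*I/2)
y = -365
W(l, A) = (94 + A)/(-894 + l) (W(l, A) = (A + 2*47)/(l - 894) = (A + 94)/(-894 + l) = (94 + A)/(-894 + l))
P + W(y, j(-21)) = -588819 + (94 + (5 - 5/2*(-21)))/(-894 - 365) = -588819 + (94 + (5 + 105/2))/(-1259) = -588819 - (94 + 115/2)/1259 = -588819 - 1/1259*303/2 = -588819 - 303/2518 = -1482646545/2518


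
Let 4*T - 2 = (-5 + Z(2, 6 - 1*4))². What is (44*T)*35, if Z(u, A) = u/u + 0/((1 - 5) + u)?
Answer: 6930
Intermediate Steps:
Z(u, A) = 1 (Z(u, A) = 1 + 0/(-4 + u) = 1 + 0 = 1)
T = 9/2 (T = ½ + (-5 + 1)²/4 = ½ + (¼)*(-4)² = ½ + (¼)*16 = ½ + 4 = 9/2 ≈ 4.5000)
(44*T)*35 = (44*(9/2))*35 = 198*35 = 6930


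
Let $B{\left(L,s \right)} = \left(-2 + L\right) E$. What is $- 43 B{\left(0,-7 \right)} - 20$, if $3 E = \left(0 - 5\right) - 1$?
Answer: $-192$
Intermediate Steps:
$E = -2$ ($E = \frac{\left(0 - 5\right) - 1}{3} = \frac{-5 - 1}{3} = \frac{1}{3} \left(-6\right) = -2$)
$B{\left(L,s \right)} = 4 - 2 L$ ($B{\left(L,s \right)} = \left(-2 + L\right) \left(-2\right) = 4 - 2 L$)
$- 43 B{\left(0,-7 \right)} - 20 = - 43 \left(4 - 0\right) - 20 = - 43 \left(4 + 0\right) - 20 = \left(-43\right) 4 - 20 = -172 - 20 = -192$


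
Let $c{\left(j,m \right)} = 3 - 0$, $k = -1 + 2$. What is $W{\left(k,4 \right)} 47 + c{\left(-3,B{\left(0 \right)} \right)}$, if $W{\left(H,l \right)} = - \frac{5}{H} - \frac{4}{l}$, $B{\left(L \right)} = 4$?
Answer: $-279$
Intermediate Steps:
$k = 1$
$c{\left(j,m \right)} = 3$ ($c{\left(j,m \right)} = 3 + 0 = 3$)
$W{\left(k,4 \right)} 47 + c{\left(-3,B{\left(0 \right)} \right)} = \left(- \frac{5}{1} - \frac{4}{4}\right) 47 + 3 = \left(\left(-5\right) 1 - 1\right) 47 + 3 = \left(-5 - 1\right) 47 + 3 = \left(-6\right) 47 + 3 = -282 + 3 = -279$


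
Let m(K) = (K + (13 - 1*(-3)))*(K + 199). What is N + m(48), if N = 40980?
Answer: 56788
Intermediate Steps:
m(K) = (16 + K)*(199 + K) (m(K) = (K + (13 + 3))*(199 + K) = (K + 16)*(199 + K) = (16 + K)*(199 + K))
N + m(48) = 40980 + (3184 + 48**2 + 215*48) = 40980 + (3184 + 2304 + 10320) = 40980 + 15808 = 56788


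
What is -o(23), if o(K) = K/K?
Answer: -1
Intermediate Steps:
o(K) = 1
-o(23) = -1*1 = -1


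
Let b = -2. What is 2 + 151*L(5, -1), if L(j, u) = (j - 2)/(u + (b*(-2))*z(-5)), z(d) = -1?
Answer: -443/5 ≈ -88.600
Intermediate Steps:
L(j, u) = (-2 + j)/(-4 + u) (L(j, u) = (j - 2)/(u - 2*(-2)*(-1)) = (-2 + j)/(u + 4*(-1)) = (-2 + j)/(u - 4) = (-2 + j)/(-4 + u))
2 + 151*L(5, -1) = 2 + 151*((-2 + 5)/(-4 - 1)) = 2 + 151*(3/(-5)) = 2 + 151*(-⅕*3) = 2 + 151*(-⅗) = 2 - 453/5 = -443/5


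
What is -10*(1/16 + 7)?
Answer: -565/8 ≈ -70.625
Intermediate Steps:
-10*(1/16 + 7) = -10*113/16 = -565/8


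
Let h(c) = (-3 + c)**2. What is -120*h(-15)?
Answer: -38880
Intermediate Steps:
-120*h(-15) = -120*(-3 - 15)**2 = -120*(-18)**2 = -120*324 = -38880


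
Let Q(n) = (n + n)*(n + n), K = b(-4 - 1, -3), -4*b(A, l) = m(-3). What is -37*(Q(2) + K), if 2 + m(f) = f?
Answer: -2553/4 ≈ -638.25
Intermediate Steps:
m(f) = -2 + f
b(A, l) = 5/4 (b(A, l) = -(-2 - 3)/4 = -¼*(-5) = 5/4)
K = 5/4 ≈ 1.2500
Q(n) = 4*n² (Q(n) = (2*n)*(2*n) = 4*n²)
-37*(Q(2) + K) = -37*(4*2² + 5/4) = -37*(4*4 + 5/4) = -37*(16 + 5/4) = -37*69/4 = -2553/4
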